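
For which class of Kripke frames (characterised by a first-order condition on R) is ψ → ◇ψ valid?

Reflexivity

Replacing ψ by ¬ψ and contraposing gives the equivalent schema □ψ → ψ.
Suppose □ψ→ψ is valid. At any x set V(ψ)={w : Rxw}. Then □ψ holds at x, so ψ holds at x, i.e. Rxx.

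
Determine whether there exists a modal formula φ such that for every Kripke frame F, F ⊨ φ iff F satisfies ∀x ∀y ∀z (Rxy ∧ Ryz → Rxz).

Yes — defined by □r → □□r

The condition is transitivity. A defining modal formula is □r → □□r.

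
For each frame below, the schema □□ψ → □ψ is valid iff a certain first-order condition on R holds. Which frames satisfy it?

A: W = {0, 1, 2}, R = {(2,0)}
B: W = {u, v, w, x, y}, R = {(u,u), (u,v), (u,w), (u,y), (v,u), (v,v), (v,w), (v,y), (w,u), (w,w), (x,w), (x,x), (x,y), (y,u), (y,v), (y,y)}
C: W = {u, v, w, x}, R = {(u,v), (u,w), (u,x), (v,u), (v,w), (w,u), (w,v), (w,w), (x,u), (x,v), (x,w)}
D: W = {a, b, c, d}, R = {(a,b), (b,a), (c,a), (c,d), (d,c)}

B

The schema corresponds to density: ∀x ∀y (Rxy → ∃z (Rxz ∧ Rzy)).
A: fails — R20 but no z with R2z and Rz0.
B: ✓.
C: fails — Rux but no z with Ruz and Rzx.
D: fails — Rcd but no z with Rcz and Rzd.
Valid on: B.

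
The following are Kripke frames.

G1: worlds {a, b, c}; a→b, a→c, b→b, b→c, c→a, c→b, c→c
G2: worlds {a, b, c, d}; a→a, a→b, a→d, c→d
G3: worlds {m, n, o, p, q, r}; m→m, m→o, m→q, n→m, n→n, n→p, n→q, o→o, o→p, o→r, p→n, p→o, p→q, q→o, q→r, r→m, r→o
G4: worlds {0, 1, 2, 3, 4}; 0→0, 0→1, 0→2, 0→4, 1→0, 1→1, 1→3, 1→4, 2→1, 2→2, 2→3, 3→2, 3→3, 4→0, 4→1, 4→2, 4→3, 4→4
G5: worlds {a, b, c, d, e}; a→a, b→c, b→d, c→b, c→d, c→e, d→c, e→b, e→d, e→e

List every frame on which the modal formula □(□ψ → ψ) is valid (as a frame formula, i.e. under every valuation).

This is the axiom for shift-reflexivity; its first-order frame correspondent is ∀x ∀y (Rxy → Ryy).
G1: fails — Rca but not Raa.
G2: fails — Rad but not Rdd.
G3: fails — Rop but not Rpp.
G4: holds.
G5: fails — Rbc but not Rcc.

G4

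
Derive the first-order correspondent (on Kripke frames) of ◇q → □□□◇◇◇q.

∀x ∀y ∀z ((xRy ∧ xR³z) → ∃w (y = w ∧ zR³w))

This is a Sahlqvist (Geach-type) schema ◇^1□^0q → □^3◇^3q.
Minimal-valuation argument: fix x; take any y with xR^1y and any z with xR^3z. Set V(q) to the set of worlds R-reachable from y in exactly 0 steps. Then □^0q holds at y, so the antecedent holds at x; validity forces ◇^3q at z, giving a w with zR^3w and yR^0w.
First-order correspondent: ∀x ∀y ∀z ((xRy ∧ xR³z) → ∃w (y = w ∧ zR³w)).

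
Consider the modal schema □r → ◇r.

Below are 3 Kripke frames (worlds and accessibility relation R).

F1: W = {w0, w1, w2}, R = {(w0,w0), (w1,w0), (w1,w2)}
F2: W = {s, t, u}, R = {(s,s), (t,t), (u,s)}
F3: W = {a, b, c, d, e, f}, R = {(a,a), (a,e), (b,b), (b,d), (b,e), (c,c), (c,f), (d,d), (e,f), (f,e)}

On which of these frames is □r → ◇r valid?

The schema corresponds to seriality: ∀x ∃y Rxy.
F1: fails — world w2 has no successor.
F2: holds.
F3: holds.

F2, F3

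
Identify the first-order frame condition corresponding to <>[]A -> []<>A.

Suppose ◇□A→□◇A is valid. Take Rxy, Rxz and set V(A)={w : Ryw}. Then □A at y so ◇□A at x, so □◇A at x, so ◇A at z, giving w with Rzw and Ryw.
Conversely, any frame satisfying forall x forall y forall z (Rxy & Rxz -> exists w (Ryw & Rzw)) validates the schema.
So the correspondent is convergence.

Convergence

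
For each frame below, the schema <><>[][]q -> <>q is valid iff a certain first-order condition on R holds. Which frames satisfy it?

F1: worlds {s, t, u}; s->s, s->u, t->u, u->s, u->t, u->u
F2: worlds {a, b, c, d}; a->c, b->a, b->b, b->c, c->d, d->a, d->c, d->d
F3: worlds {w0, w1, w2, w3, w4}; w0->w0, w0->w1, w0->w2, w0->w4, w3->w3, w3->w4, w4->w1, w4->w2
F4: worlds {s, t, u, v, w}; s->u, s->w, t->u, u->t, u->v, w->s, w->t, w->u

The schema corresponds to a generalized confluence (Geach) condition: forall x forall y (x R^2 y -> exists w (y R^2 w & xRw)).
F1: holds.
F2: fails — bR²a but no w with aR²w and bRw.
F3: fails — w0R²w1 but no w with w1R²w and w0Rw.
F4: fails — sR²t but no w* with tR²w* and sRw*.

F1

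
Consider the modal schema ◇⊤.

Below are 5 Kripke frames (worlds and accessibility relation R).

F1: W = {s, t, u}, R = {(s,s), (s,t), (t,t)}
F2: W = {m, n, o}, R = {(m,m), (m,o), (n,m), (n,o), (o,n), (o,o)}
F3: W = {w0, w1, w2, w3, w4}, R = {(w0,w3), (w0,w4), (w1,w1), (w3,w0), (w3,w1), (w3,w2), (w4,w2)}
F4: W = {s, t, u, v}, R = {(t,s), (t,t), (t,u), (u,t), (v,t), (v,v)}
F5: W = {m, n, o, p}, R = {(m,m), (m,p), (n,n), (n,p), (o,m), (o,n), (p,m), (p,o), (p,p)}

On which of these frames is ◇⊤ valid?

F2, F5

This is the axiom for seriality; its first-order frame correspondent is ∀x ∃y Rxy.
F1: fails — world u has no successor.
F2: satisfies the condition.
F3: fails — world w2 has no successor.
F4: fails — world s has no successor.
F5: satisfies the condition.
Valid on: F2, F5.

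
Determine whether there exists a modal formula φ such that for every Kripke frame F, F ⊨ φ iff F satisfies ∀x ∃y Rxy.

Yes: it is seriality, defined by the D schema □q → ◇q.
Suppose □q→◇q is valid. At any x set V(q)=W. Then □q at x, so ◇q at x, so x has a successor.

Definable; □q → ◇q defines it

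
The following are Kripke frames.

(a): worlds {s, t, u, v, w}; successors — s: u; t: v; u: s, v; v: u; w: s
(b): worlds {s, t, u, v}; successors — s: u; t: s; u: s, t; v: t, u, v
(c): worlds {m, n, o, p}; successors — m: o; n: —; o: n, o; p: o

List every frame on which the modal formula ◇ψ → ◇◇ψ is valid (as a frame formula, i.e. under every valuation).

Frame correspondent (Sahlqvist): ∀x ∀y (xRy → ∃w (y = w ∧ xR²w)) — i.e. a generalized confluence (Geach) condition.
(a): fails — sRu but no w* with u=w* and sR²w*.
(b): fails — sRu but no w with u=w and sR²w.
(c): condition met.

(c)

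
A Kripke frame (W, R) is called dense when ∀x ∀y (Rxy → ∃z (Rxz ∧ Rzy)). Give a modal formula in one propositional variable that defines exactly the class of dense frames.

□□p → □p

A defining formula is □□p → □p (the C4 axiom).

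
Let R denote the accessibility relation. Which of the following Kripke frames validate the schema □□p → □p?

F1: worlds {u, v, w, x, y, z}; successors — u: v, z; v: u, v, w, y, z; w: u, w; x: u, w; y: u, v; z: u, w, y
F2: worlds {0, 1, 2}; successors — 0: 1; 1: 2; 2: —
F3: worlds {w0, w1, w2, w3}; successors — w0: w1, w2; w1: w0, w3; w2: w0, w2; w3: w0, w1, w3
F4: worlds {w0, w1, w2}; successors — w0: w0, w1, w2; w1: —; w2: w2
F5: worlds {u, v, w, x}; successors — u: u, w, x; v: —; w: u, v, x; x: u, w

The schema corresponds to density: ∀x ∀y (Rxy → ∃z (Rxz ∧ Rzy)).
F1: fails — Rzy but no t with Rzt and Rty.
F2: fails — R12 but no z with R1z and Rz2.
F3: fails — Rw0w1 but no z with Rw0z and Rzw1.
F4: satisfies the condition.
F5: fails — Rwv but no z with Rwz and Rzv.

F4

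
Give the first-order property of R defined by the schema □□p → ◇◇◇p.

∀x ∃w (xR²w ∧ xR³w)

This is a Sahlqvist (Geach-type) schema ◇^0□^2p → □^0◇^3p.
Minimal-valuation argument: fix x; take any y with xR^0y and any z with xR^0z. Set V(p) to the set of worlds R-reachable from y in exactly 2 steps. Then □^2p holds at y, so the antecedent holds at x; validity forces ◇^3p at z, giving a w with zR^3w and yR^2w.
First-order correspondent: ∀x ∃w (xR²w ∧ xR³w).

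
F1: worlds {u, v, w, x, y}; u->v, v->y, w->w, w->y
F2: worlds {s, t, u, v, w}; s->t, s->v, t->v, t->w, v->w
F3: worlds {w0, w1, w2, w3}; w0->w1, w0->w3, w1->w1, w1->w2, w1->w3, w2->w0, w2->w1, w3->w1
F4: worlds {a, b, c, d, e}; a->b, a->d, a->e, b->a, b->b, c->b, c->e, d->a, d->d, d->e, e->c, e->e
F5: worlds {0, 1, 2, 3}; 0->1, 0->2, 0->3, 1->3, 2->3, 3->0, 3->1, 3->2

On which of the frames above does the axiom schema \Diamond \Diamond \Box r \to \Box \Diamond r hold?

Frame correspondent (Sahlqvist): \forall x \forall y \forall z ((x R^2 y \wedge xRz) \to \exists w (yRw \wedge zRw)) — i.e. a generalized confluence (Geach) condition.
F1: fails — uR²y, uRv but no t with yRt and vRt.
F2: fails — sR²w, sRt but no w* with wRw* and tRw*.
F3: holds.
F4: fails — aR²b, aRe but no w with bRw and eRw.
F5: fails — 0R²1, 0R3 but no w with 1Rw and 3Rw.
Valid on: F3.

F3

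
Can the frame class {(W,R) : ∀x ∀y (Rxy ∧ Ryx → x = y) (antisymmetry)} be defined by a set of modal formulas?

If a class were modally definable it would be closed under surjective bounded morphisms (Goldblatt–Thomason).
The 4-cycle (worlds w0,w1,w2,w3 with w0→w1→w2→w3→w0) is antisymmetric. Sending even-indexed worlds to • and odd-indexed worlds to ∘ is a surjective bounded morphism onto the two-world frame with •↔∘, which is not antisymmetric.
So no modal formula (or set of formulas) defines exactly the antisymmetric frames.

No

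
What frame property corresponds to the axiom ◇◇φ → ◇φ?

transitivity: ∀x ∀y ∀z (Rxy ∧ Ryz → Rxz)

This schema is equivalent to the 4 axiom □φ → □□φ.
Its frame correspondent is transitivity — ∀x ∀y ∀z (Rxy ∧ Ryz → Rxz).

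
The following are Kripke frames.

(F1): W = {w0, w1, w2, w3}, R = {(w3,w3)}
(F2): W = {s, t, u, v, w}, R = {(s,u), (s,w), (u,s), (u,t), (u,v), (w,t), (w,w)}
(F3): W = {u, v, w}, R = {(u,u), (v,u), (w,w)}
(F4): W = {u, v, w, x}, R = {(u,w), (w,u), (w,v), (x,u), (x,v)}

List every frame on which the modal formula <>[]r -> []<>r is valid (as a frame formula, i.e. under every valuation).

The schema corresponds to convergence: forall x forall y forall z (Rxy & Rxz -> exists w (Ryw & Rzw)).
(F1): condition met.
(F2): fails — Ruv and Ruv but v and v have no common successor.
(F3): condition met.
(F4): fails — Rwu and Rwv but u and v have no common successor.
Valid on: (F1), (F3).

(F1), (F3)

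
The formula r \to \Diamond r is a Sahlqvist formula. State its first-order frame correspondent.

Replacing r by ¬r and contraposing gives the equivalent schema □r → r.
Suppose □r→r is valid. At any x set V(r)={w : Rxw}. Then □r holds at x, so r holds at x, i.e. Rxx.
Conversely, on a frame with reflexivity the schema holds at every world under every valuation.
So the correspondent is reflexivity.

reflexivity: \forall x Rxx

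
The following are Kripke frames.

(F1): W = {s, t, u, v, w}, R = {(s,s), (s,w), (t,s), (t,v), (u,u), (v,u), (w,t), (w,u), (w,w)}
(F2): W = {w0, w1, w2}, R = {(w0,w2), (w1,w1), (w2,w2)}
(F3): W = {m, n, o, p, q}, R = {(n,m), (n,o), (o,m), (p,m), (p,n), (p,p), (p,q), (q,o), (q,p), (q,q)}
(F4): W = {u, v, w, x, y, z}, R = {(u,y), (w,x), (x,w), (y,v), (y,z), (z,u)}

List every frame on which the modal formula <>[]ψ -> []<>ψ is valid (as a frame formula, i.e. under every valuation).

(F2)

Frame correspondent (Sahlqvist): forall x forall y forall z (Rxy & Rxz -> exists w (Ryw & Rzw)) — i.e. convergence.
(F1): fails — Rtv and Rts but v and s have no common successor.
(F2): ✓.
(F3): fails — Rno and Rnm but o and m have no common successor.
(F4): fails — Ryz and Ryv but z and v have no common successor.
Valid on: (F2).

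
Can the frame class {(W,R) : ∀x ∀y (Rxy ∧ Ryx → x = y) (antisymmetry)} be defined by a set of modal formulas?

No

Modal frame validity is preserved under surjective bounded morphisms.
The 8-cycle (worlds w0,w1,w2,w3,w4,w5,w6,w7 with w0→w1→w2→w3→w4→w5→w6→w7→w0) is antisymmetric. Sending even-indexed worlds to s and odd-indexed worlds to t is a surjective bounded morphism onto the two-world frame with s↔t, which is not antisymmetric.
So the class is not modally definable.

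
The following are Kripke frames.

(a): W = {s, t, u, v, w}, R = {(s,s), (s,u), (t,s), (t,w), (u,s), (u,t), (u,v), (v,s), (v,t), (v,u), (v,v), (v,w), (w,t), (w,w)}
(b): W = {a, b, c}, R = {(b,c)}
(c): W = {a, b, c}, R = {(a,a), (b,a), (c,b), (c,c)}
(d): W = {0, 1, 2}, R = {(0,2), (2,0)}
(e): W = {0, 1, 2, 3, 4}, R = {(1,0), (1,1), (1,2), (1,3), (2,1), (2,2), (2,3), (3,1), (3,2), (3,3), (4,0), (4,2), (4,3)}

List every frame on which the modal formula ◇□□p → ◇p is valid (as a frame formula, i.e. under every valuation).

This is the axiom for a generalized confluence (Geach) condition; its first-order frame correspondent is ∀x ∀y (xRy → ∃w (yR²w ∧ xRw)).
(a): condition met.
(b): fails — bRc but no w with cR²w and bRw.
(c): fails — cRb but no w with bR²w and cRw.
(d): condition met.
(e): fails — 1R0 but no w with 0R²w and 1Rw.
Valid on: (a), (d).

(a), (d)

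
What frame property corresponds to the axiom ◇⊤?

Seriality

◇⊤ holds at w iff w has a successor, so frame-validity of ◇⊤ is exactly seriality. Equivalently via □A → ◇A:
Suppose □A→◇A is valid. At any x set V(A)=W. Then □A at x, so ◇A at x, so x has a successor.
Conversely, any frame satisfying ∀x ∃y Rxy validates the schema.
Frame condition: ∀x ∃y Rxy.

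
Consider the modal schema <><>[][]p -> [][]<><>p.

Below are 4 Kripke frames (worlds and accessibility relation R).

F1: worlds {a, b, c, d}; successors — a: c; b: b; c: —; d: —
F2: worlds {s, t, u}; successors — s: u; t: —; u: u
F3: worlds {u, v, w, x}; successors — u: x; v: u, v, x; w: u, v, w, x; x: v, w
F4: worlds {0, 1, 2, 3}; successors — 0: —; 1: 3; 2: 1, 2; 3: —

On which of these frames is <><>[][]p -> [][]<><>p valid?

F1, F2, F3

This is the axiom for a generalized confluence (Geach) condition; its first-order frame correspondent is forall x forall y forall z ((x R^2 y & x R^2 z) -> exists w (y R^2 w & z R^2 w)).
F1: ✓.
F2: ✓.
F3: ✓.
F4: fails — 2R²1, 2R²1 but no w with 1R²w and 1R²w.
Valid on: F1, F2, F3.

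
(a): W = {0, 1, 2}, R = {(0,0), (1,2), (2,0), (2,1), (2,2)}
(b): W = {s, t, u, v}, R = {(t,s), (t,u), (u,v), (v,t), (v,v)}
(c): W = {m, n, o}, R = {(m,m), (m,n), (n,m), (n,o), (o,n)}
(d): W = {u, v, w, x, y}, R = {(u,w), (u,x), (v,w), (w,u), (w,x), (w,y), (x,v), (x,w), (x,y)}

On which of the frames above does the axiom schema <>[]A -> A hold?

This is the axiom for symmetry; its first-order frame correspondent is forall x forall y (Rxy -> Ryx).
(a): fails — R20 but not R02.
(b): fails — Ruv but not Rvu.
(c): satisfies the condition.
(d): fails — Rvw but not Rwv.
Valid on: (c).

(c)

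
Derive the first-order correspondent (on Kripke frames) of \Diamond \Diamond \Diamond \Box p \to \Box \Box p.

This is a Sahlqvist (Geach-type) schema ◇^3□^1p → □^2◇^0p.
Minimal-valuation argument: fix x; take any y with xR^3y and any z with xR^2z. Set V(p) to the set of worlds R-reachable from y in exactly 1 step. Then □^1p holds at y, so the antecedent holds at x; validity forces ◇^0p at z, giving a w with zR^0w and yR^1w.
First-order correspondent: \forall x \forall y \forall z ((x R^3 y \wedge x R^2 z) \to \exists w (yRw \wedge z = w)).

\forall x \forall y \forall z ((x R^3 y \wedge x R^2 z) \to \exists w (yRw \wedge z = w))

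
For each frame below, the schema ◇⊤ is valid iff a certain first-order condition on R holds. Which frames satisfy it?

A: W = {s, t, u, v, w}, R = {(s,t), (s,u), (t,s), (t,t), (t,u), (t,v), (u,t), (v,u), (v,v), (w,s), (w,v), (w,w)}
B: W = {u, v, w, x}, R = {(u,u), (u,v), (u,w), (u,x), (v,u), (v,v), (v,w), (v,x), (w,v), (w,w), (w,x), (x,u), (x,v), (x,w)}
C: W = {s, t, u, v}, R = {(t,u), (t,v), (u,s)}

Frame correspondent (Sahlqvist): ∀x ∃y Rxy — i.e. seriality.
A: holds.
B: holds.
C: fails — world s has no successor.

A, B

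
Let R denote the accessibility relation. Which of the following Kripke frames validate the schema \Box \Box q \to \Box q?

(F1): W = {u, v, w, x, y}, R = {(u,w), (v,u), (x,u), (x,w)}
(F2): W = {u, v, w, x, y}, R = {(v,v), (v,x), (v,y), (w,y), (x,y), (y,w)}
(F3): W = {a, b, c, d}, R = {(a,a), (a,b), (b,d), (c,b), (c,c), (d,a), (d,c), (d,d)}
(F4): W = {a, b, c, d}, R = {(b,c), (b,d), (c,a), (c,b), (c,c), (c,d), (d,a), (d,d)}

The schema corresponds to density: \forall x \forall y (Rxy \to \exists z (Rxz \wedge Rzy)).
(F1): fails — Rvu but no z with Rvz and Rzu.
(F2): fails — Ryw but no z with Ryz and Rzw.
(F3): holds.
(F4): holds.

(F3), (F4)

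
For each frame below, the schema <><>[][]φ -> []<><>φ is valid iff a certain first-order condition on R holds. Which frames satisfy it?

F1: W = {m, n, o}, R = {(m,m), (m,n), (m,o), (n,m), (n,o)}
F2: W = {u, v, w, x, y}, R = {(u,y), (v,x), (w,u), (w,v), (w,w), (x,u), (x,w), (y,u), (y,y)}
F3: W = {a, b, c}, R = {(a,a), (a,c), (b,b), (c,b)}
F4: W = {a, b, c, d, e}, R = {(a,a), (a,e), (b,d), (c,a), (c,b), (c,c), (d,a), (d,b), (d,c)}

F2, F3

This is the axiom for a generalized confluence (Geach) condition; its first-order frame correspondent is forall x forall y forall z ((x R^2 y & xRz) -> exists w (y R^2 w & z R^2 w)).
F1: fails — mR²m, mRo but no w with mR²w and oR²w.
F2: satisfies the condition.
F3: satisfies the condition.
F4: fails — aR²a, aRe but no w with aR²w and eR²w.
Valid on: F2, F3.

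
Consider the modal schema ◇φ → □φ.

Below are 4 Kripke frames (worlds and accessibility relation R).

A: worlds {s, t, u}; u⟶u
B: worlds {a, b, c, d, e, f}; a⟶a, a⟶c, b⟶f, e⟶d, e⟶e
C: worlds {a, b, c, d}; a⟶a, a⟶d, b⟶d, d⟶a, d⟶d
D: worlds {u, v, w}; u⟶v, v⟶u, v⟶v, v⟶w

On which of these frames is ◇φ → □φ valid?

Frame correspondent (Sahlqvist): ∀x ∀y ∀z (Rxy ∧ Rxz → y = z) — i.e. partial functionality.
A: satisfies the condition.
B: fails — a sees both a and c.
C: fails — a sees both a and d.
D: fails — v sees both u and v.
Valid on: A.

A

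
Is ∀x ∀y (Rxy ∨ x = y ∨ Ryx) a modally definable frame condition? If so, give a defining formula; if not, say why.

No — not modally definable

Any modally definable frame class is closed under disjoint unions.
Take 3 disjoint single-world reflexive frames: each is trivially connected, but their disjoint union has 3 worlds with no edge between distinct components, so it is not connected.
So no modal formula (or set of formulas) defines exactly the connected frames.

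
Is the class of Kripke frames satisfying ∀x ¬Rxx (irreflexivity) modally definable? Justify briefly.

If a class were modally definable it would be closed under surjective bounded morphisms (Goldblatt–Thomason).
The 4-cycle (worlds a,b,c,d with a→b→c→d→a) is irreflexive, and the map sending every world to a single reflexive point • is a surjective bounded morphism (forth: every edge maps to (•,•); back: every world has a successor). So any modal formula valid on the 4-cycle is also valid on the reflexive point, which is not irreflexive.
So no modal formula (or set of formulas) defines exactly the irreflexive frames.

Not definable by any modal formula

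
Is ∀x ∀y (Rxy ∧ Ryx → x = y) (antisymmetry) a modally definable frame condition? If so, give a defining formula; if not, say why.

Modal frame validity is preserved under surjective bounded morphisms.
The 8-cycle (worlds w0,w1,w2,w3,w4,w5,w6,w7 with w0→w1→w2→w3→w4→w5→w6→w7→w0) is antisymmetric. Sending even-indexed worlds to s and odd-indexed worlds to t is a surjective bounded morphism onto the two-world frame with s↔t, which is not antisymmetric.
So the class is not modally definable.

Not definable by any modal formula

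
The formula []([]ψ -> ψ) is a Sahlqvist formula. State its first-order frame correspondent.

This schema is the T□ axiom.
It corresponds to shift-reflexivity: forall x forall y (Rxy -> Ryy).

shift-reflexivity: forall x forall y (Rxy -> Ryy)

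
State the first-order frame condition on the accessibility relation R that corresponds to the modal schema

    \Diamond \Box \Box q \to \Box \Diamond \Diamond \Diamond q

\forall x \forall y \forall z ((xRy \wedge xRz) \to \exists w (y R^2 w \wedge z R^3 w))

This is a Sahlqvist (Geach-type) schema ◇^1□^2q → □^1◇^3q.
Minimal-valuation argument: fix x; take any y with xR^1y and any z with xR^1z. Set V(q) to the set of worlds R-reachable from y in exactly 2 steps. Then □^2q holds at y, so the antecedent holds at x; validity forces ◇^3q at z, giving a w with zR^3w and yR^2w.
First-order correspondent: \forall x \forall y \forall z ((xRy \wedge xRz) \to \exists w (y R^2 w \wedge z R^3 w)).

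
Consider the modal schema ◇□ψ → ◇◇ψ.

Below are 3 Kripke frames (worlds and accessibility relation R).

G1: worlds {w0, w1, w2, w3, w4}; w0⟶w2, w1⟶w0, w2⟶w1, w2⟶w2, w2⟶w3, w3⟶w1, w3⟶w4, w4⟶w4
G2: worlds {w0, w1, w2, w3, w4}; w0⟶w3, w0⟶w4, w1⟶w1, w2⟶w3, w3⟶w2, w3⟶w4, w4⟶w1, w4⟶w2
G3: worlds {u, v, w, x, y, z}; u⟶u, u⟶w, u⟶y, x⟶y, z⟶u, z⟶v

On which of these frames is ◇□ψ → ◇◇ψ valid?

G1, G2

The schema corresponds to a generalized confluence (Geach) condition: ∀x ∀y (xRy → ∃w (yRw ∧ xR²w)).
G1: ✓.
G2: ✓.
G3: fails — uRw but no t with wRt and uR²t.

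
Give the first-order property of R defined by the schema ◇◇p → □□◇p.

This is a Sahlqvist (Geach-type) schema ◇^2□^0p → □^2◇^1p.
First-order correspondent: ∀x ∀y ∀z ((xR²y ∧ xR²z) → ∃w (y = w ∧ zRw)).

∀x ∀y ∀z ((xR²y ∧ xR²z) → ∃w (y = w ∧ zRw))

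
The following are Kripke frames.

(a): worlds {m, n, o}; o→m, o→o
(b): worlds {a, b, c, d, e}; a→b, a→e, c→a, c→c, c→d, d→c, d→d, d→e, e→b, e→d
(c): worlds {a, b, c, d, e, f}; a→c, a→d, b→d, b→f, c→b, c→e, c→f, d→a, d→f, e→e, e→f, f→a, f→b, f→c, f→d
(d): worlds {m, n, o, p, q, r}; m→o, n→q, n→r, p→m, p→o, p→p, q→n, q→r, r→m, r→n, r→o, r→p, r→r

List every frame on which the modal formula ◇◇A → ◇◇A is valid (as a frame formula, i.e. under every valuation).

(a), (b), (c), (d)

This is the axiom for a generalized confluence (Geach) condition; its first-order frame correspondent is ∀x ∀y (xR²y → ∃w (y = w ∧ xR²w)).
(a): satisfies the condition.
(b): satisfies the condition.
(c): satisfies the condition.
(d): satisfies the condition.
Valid on: (a), (b), (c), (d).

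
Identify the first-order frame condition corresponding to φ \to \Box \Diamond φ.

Symmetry

This schema is the B axiom.
Its frame correspondent is symmetry — \forall x \forall y (Rxy \to Ryx).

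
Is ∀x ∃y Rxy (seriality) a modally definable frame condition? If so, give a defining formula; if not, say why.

This is a Sahlqvist condition; the D axiom □r → ◇r defines it.

Yes, by □r → ◇r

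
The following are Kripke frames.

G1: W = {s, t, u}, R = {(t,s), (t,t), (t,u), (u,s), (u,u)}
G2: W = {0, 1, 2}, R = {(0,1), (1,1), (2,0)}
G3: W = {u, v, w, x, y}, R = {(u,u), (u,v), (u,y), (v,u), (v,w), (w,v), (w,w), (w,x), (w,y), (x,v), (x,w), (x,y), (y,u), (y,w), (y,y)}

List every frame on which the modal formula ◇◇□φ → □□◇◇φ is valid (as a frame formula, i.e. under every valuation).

G2, G3

Frame correspondent (Sahlqvist): ∀x ∀y ∀z ((xR²y ∧ xR²z) → ∃w (yRw ∧ zR²w)) — i.e. a generalized confluence (Geach) condition.
G1: fails — tR²s, tR²s but no w with sRw and sR²w.
G2: satisfies the condition.
G3: satisfies the condition.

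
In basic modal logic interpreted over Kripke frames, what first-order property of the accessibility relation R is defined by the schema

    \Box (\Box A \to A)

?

Suppose □(□A→A) is valid. Take Rxy and set V(A)={w : Ryw}. Then at y, □A holds; since □(□A→A) at x, □A→A at y, so A at y, i.e. Ryy.
Conversely, any frame satisfying \forall x \forall y (Rxy \to Ryy) validates the schema.
So the correspondent is shift-reflexivity.

shift-reflexivity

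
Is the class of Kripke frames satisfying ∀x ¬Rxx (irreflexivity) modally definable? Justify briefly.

Any modally definable frame class is closed under surjective bounded morphisms.
The 2-cycle (worlds s,t with s→t→s) is irreflexive, and the map sending every world to a single reflexive point • is a surjective bounded morphism (forth: every edge maps to (•,•); back: every world has a successor). So any modal formula valid on the 2-cycle is also valid on the reflexive point, which is not irreflexive.
So no modal formula (or set of formulas) defines exactly the irreflexive frames.

Not definable by any modal formula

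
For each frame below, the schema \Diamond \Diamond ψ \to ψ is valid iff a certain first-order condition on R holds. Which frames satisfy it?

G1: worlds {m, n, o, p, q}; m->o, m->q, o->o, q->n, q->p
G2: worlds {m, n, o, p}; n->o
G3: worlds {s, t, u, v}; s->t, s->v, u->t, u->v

G2, G3

The schema corresponds to a generalized confluence (Geach) condition: \forall x \forall y (x R^2 y \to \exists w (y = w \wedge x = w)).
G1: fails — mR²n but n ≠ m.
G2: holds.
G3: holds.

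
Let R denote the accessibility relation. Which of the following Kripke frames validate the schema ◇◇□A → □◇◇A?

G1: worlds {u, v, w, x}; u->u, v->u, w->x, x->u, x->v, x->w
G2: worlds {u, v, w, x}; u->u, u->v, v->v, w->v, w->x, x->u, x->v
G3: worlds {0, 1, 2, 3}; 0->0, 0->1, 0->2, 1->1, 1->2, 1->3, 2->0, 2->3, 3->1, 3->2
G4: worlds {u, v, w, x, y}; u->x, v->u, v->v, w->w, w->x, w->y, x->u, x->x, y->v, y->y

G1, G2, G3

Frame correspondent (Sahlqvist): ∀x ∀y ∀z ((xR²y ∧ xRz) → ∃w (yRw ∧ zR²w)) — i.e. a generalized confluence (Geach) condition.
G1: holds.
G2: holds.
G3: holds.
G4: fails — wR²u, wRy but no t with uRt and yR²t.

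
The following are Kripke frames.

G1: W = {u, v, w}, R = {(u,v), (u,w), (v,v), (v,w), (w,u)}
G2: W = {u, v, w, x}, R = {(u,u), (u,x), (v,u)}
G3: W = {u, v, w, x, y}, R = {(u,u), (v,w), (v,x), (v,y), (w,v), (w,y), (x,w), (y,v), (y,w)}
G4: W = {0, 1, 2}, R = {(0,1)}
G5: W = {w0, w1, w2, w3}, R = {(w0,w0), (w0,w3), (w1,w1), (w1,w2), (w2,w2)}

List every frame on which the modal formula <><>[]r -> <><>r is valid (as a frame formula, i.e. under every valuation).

This is the axiom for a generalized confluence (Geach) condition; its first-order frame correspondent is forall x forall y (x R^2 y -> exists w (yRw & x R^2 w)).
G1: fails — wR²w but no t with wRt and wR²t.
G2: fails — uR²x but no t with xRt and uR²t.
G3: satisfies the condition.
G4: satisfies the condition.
G5: fails — w0R²w3 but no w with w3Rw and w0R²w.

G3, G4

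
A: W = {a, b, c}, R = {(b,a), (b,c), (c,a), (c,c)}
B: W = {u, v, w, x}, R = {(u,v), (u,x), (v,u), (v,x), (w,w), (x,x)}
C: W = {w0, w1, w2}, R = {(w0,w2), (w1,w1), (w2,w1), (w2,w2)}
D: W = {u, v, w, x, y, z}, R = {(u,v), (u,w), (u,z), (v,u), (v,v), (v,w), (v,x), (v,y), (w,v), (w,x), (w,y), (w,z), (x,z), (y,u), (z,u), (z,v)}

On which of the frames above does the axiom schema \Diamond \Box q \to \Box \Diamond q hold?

B, C

The schema corresponds to convergence: \forall x \forall y \forall z (Rxy \wedge Rxz \to \exists w (Ryw \wedge Rzw)).
A: fails — Rba and Rba but a and a have no common successor.
B: holds.
C: holds.
D: fails — Rvv and Rvx but v and x have no common successor.
Valid on: B, C.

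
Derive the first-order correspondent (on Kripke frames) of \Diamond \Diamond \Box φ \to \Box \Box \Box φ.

This is a Sahlqvist (Geach-type) schema ◇^2□^1φ → □^3◇^0φ.
Minimal-valuation argument: fix x; take any y with xR^2y and any z with xR^3z. Set V(φ) to the set of worlds R-reachable from y in exactly 1 step. Then □^1φ holds at y, so the antecedent holds at x; validity forces ◇^0φ at z, giving a w with zR^0w and yR^1w.
First-order correspondent: \forall x \forall y \forall z ((x R^2 y \wedge x R^3 z) \to \exists w (yRw \wedge z = w)).

\forall x \forall y \forall z ((x R^2 y \wedge x R^3 z) \to \exists w (yRw \wedge z = w))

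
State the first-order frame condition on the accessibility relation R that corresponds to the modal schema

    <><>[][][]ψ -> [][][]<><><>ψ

This is a Sahlqvist (Geach-type) schema ◇^2□^3ψ → □^3◇^3ψ.
First-order correspondent: forall x forall y forall z ((x R^2 y & x R^3 z) -> exists w (y R^3 w & z R^3 w)).

forall x forall y forall z ((x R^2 y & x R^3 z) -> exists w (y R^3 w & z R^3 w))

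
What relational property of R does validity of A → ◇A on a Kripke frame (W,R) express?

reflexivity

Replacing A by ¬A and contraposing gives the equivalent schema □A → A.
Suppose □A→A is valid. At any x set V(A)={w : Rxw}. Then □A holds at x, so A holds at x, i.e. Rxx.
The converse is a direct semantic check.
So the correspondent is reflexivity.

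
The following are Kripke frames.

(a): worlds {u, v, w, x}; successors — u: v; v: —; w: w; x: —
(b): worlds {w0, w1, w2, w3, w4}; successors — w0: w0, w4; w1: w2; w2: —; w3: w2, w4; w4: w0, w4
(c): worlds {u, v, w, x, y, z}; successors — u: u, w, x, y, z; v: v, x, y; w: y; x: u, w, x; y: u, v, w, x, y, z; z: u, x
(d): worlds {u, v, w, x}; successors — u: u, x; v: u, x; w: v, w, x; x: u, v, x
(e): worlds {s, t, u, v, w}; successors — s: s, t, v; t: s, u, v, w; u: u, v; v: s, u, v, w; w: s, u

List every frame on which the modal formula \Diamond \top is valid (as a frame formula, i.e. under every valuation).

The schema corresponds to seriality: \forall x \exists y Rxy.
(a): fails — world v has no successor.
(b): fails — world w2 has no successor.
(c): condition met.
(d): condition met.
(e): condition met.

(c), (d), (e)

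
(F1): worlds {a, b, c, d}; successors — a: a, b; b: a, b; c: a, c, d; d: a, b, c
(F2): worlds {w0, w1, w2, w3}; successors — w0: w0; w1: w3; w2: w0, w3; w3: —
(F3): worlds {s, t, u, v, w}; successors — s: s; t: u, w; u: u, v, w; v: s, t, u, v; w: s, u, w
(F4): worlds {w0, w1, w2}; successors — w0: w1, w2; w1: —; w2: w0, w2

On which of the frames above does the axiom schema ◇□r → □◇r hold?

(F1)

The schema corresponds to convergence: ∀x ∀y ∀z (Rxy ∧ Rxz → ∃w (Ryw ∧ Rzw)).
(F1): condition met.
(F2): fails — Rw1w3 and Rw1w3 but w3 and w3 have no common successor.
(F3): fails — Rvt and Rvs but t and s have no common successor.
(F4): fails — Rw0w1 and Rw0w1 but w1 and w1 have no common successor.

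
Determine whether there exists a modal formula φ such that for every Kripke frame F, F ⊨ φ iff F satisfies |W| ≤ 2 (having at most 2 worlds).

If a class were modally definable it would be closed under disjoint unions (Goldblatt–Thomason).
Any modal formula valid on each of 3 disjoint one-world frames is valid on their disjoint union (validity is preserved under disjoint unions). Each one-world frame has |W|=1≤2, but the union has |W|=3.
So no modal formula (or set of formulas) defines exactly the |W|≤2 frames.

Not definable by any modal formula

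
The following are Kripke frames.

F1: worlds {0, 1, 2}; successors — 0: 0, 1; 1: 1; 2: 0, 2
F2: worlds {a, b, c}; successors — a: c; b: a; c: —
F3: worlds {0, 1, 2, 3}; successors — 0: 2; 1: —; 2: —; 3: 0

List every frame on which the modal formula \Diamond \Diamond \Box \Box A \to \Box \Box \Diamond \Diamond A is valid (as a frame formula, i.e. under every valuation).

This is the axiom for a generalized confluence (Geach) condition; its first-order frame correspondent is \forall x \forall y \forall z ((x R^2 y \wedge x R^2 z) \to \exists w (y R^2 w \wedge z R^2 w)).
F1: holds.
F2: fails — bR²c, bR²c but no w with cR²w and cR²w.
F3: fails — 3R²2, 3R²2 but no w with 2R²w and 2R²w.

F1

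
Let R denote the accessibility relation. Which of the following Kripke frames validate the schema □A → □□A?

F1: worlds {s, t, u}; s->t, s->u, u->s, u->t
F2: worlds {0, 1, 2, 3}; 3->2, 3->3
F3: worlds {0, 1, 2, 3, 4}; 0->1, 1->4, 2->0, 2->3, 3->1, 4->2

F2

This is the axiom for transitivity; its first-order frame correspondent is ∀x ∀y ∀z (Rxy ∧ Ryz → Rxz).
F1: fails — Rsu and Rus but not Rss.
F2: satisfies the condition.
F3: fails — R31 and R14 but not R34.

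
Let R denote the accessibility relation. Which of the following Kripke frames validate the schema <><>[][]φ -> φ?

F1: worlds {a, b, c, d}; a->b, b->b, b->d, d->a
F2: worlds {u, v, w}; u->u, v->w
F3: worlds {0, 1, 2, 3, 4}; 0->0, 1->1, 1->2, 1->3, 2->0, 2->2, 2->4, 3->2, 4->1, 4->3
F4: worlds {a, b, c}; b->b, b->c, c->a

This is the axiom for a generalized confluence (Geach) condition; its first-order frame correspondent is forall x forall y (x R^2 y -> exists w (y R^2 w & x = w)).
F1: fails — aR²d but no w with dR²w and a=w.
F2: holds.
F3: fails — 1R²0 but no w with 0R²w and 1=w.
F4: fails — bR²a but no w with aR²w and b=w.
Valid on: F2.

F2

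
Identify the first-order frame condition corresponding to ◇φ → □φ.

Partial functionality

Suppose ◇φ→□φ is valid. Take Rxy, Rxz and set V(φ)={y}. Then ◇φ at x, so □φ at x, so φ at z, i.e. z=y.
The converse is a direct semantic check.
So the correspondent is partial functionality.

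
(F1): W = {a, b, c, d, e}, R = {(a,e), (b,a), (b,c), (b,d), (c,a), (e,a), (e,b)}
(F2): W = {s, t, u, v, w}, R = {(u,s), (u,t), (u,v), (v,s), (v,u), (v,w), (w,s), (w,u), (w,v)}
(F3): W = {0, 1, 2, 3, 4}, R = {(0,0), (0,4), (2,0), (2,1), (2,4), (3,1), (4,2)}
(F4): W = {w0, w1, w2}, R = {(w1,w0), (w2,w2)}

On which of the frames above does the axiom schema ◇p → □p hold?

Frame correspondent (Sahlqvist): ∀x ∀y ∀z (Rxy ∧ Rxz → y = z) — i.e. partial functionality.
(F1): fails — b sees both a and c.
(F2): fails — u sees both s and t.
(F3): fails — 0 sees both 0 and 4.
(F4): holds.
Valid on: (F4).

(F4)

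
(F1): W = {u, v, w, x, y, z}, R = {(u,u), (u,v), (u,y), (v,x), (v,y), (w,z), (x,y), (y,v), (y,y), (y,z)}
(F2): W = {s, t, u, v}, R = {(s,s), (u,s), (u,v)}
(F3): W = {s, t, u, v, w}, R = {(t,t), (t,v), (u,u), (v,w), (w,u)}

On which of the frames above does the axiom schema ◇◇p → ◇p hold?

This is the axiom for transitivity; its first-order frame correspondent is ∀x ∀y ∀z (Rxy ∧ Ryz → Rxz).
(F1): fails — Ruv and Rvx but not Rux.
(F2): ✓.
(F3): fails — Rtv and Rvw but not Rtw.

(F2)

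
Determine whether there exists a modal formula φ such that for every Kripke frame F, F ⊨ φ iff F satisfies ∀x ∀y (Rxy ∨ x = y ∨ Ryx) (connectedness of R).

If a class were modally definable it would be closed under disjoint unions (Goldblatt–Thomason).
Take 3 disjoint single-world reflexive frames: each is trivially connected, but their disjoint union has 3 worlds with no edge between distinct components, so it is not connected.
So the class is not modally definable.

Not modally definable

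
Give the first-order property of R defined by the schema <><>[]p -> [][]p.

This is a Sahlqvist (Geach-type) schema ◇^2□^1p → □^2◇^0p.
Minimal-valuation argument: fix x; take any y with xR^2y and any z with xR^2z. Set V(p) to the set of worlds R-reachable from y in exactly 1 step. Then □^1p holds at y, so the antecedent holds at x; validity forces ◇^0p at z, giving a w with zR^0w and yR^1w.
First-order correspondent: forall x forall y forall z ((x R^2 y & x R^2 z) -> exists w (yRw & z = w)).

forall x forall y forall z ((x R^2 y & x R^2 z) -> exists w (yRw & z = w))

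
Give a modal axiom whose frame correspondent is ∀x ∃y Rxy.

A defining formula is □p → ◇p (the D axiom).

□p → ◇p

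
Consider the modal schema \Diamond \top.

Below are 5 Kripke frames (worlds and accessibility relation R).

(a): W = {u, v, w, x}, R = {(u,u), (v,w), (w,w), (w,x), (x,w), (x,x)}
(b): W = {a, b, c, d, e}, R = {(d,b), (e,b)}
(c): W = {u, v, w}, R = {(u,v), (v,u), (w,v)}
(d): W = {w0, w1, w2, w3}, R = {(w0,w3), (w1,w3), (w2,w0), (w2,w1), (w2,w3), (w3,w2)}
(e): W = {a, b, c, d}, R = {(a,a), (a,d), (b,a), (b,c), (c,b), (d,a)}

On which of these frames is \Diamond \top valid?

This is the axiom for seriality; its first-order frame correspondent is \forall x \exists y Rxy.
(a): ✓.
(b): fails — world a has no successor.
(c): ✓.
(d): ✓.
(e): ✓.
Valid on: (a), (c), (d), (e).

(a), (c), (d), (e)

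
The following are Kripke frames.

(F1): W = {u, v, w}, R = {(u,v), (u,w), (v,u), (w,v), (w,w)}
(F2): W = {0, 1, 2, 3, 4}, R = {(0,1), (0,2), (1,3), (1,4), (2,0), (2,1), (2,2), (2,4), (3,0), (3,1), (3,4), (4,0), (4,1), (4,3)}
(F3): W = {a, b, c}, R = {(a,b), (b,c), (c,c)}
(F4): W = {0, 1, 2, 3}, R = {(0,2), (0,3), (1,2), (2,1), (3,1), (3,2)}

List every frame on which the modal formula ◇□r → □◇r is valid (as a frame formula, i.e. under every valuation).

Frame correspondent (Sahlqvist): ∀x ∀y ∀z (Rxy ∧ Rxz → ∃w (Ryw ∧ Rzw)) — i.e. convergence.
(F1): fails — Ruv and Ruw but v and w have no common successor.
(F2): fails — R20 and R21 but 0 and 1 have no common successor.
(F3): holds.
(F4): fails — R32 and R31 but 2 and 1 have no common successor.
Valid on: (F3).

(F3)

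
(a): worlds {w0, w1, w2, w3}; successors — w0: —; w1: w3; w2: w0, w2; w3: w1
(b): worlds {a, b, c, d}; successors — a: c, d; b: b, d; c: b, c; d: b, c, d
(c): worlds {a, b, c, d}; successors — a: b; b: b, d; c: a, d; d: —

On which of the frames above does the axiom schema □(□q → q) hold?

Frame correspondent (Sahlqvist): ∀x ∀y (Rxy → Ryy) — i.e. shift-reflexivity.
(a): fails — Rw2w0 but not Rw0w0.
(b): satisfies the condition.
(c): fails — Rcd but not Rdd.

(b)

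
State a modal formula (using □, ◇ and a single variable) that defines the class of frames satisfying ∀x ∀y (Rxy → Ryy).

A defining formula is □(□p → p) (the T□ axiom).
Suppose □(□p→p) is valid. Take Rxy and set V(p)={w : Ryw}. Then at y, □p holds; since □(□p→p) at x, □p→p at y, so p at y, i.e. Ryy.

□(□p → p)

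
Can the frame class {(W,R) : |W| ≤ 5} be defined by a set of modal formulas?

No

Any modally definable frame class is closed under disjoint unions.
Any modal formula valid on each of 6 disjoint one-world frames is valid on their disjoint union (validity is preserved under disjoint unions). Each one-world frame has |W|=1≤5, but the union has |W|=6.
So no modal formula (or set of formulas) defines exactly the |W|≤5 frames.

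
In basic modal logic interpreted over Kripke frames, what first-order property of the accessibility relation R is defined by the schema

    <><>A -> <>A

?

This schema is equivalent to the 4 axiom □A → □□A.
Its frame correspondent is transitivity — forall x forall y forall z (Rxy & Ryz -> Rxz).

transitivity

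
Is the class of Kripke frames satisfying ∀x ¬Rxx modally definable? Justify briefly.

No — not modally definable

If a class were modally definable it would be closed under surjective bounded morphisms (Goldblatt–Thomason).
The 5-cycle (worlds w0,w1,w2,w3,w4 with w0→w1→w2→w3→w4→w0) is irreflexive, and the map sending every world to a single reflexive point • is a surjective bounded morphism (forth: every edge maps to (•,•); back: every world has a successor). So any modal formula valid on the 5-cycle is also valid on the reflexive point, which is not irreflexive.
Hence irreflexivity is not modally definable.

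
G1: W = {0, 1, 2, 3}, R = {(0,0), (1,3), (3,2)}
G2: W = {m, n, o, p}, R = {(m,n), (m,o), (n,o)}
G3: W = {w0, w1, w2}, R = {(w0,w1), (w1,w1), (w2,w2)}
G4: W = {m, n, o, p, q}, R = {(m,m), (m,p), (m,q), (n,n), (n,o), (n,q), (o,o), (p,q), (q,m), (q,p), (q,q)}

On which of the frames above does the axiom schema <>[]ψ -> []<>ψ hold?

G3

Frame correspondent (Sahlqvist): forall x forall y forall z (Rxy & Rxz -> exists w (Ryw & Rzw)) — i.e. convergence.
G1: fails — R32 and R32 but 2 and 2 have no common successor.
G2: fails — Rmo and Rmo but o and o have no common successor.
G3: holds.
G4: fails — Rno and Rnq but o and q have no common successor.
Valid on: G3.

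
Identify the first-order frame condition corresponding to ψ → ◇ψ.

This is frame-equivalent to □ψ → ψ (substitute ¬ψ for ψ and contrapose).
Suppose □ψ→ψ is valid. At any x set V(ψ)={w : Rxw}. Then □ψ holds at x, so ψ holds at x, i.e. Rxx.
Conversely, any frame satisfying ∀x Rxx validates the schema.
So the correspondent is reflexivity.

Reflexivity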